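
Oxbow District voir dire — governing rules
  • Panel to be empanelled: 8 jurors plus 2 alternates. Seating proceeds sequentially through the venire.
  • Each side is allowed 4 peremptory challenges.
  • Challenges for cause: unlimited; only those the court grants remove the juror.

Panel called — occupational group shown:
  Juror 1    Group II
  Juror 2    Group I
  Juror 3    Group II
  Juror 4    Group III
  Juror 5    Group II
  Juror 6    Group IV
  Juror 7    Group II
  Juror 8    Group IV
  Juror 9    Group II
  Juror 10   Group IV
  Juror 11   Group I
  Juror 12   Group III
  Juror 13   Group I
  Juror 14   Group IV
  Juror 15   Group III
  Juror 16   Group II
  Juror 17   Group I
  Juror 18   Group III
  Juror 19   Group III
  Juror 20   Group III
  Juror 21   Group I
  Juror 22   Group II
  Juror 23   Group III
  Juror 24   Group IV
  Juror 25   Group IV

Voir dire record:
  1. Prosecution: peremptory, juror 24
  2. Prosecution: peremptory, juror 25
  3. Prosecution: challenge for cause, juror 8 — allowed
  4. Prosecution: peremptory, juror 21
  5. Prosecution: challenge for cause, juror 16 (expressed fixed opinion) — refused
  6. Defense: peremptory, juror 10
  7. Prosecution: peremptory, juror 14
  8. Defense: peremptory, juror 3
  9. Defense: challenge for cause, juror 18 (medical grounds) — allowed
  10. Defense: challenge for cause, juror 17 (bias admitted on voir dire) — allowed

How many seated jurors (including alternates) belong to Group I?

3

Removed: #3, #8, #10, #14, #17, #18, #21, #24, #25.
Seated (10 incl. alternates): #1, #2, #4, #5, #6, #7, #9, #11, #12, #13.
Of those, in Group I: #2, #11, #13 → 3.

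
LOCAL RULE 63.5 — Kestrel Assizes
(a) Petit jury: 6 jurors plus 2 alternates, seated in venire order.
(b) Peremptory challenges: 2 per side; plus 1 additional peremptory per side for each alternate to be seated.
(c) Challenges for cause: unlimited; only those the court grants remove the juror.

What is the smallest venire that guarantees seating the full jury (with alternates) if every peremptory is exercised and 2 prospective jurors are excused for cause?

18

Seats to fill: 6 + 2 alternates = 8.
Peremptories: 2 + 1×2 = 4 per side × 2 sides = 8.
For-cause removals: 2.
Minimum venire: 8 + 8 + 2 = 18.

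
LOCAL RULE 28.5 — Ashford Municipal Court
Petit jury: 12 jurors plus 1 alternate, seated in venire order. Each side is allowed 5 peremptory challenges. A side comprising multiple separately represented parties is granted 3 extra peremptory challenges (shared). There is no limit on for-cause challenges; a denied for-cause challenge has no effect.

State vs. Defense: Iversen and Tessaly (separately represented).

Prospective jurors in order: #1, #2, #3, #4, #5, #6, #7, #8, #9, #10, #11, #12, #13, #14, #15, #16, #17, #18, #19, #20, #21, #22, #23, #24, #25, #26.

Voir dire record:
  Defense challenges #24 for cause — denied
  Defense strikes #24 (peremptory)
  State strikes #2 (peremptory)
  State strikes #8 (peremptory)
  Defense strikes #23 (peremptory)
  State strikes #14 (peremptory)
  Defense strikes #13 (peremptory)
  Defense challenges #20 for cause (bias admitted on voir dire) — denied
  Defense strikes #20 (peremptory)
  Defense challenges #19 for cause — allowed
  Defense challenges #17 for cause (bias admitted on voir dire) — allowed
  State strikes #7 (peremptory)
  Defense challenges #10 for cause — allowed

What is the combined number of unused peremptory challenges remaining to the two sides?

State allotment: 5. Defense allotment: 5 base + 3 multi-party = 8.
State peremptories used: #2, #8, #14, #7 — 4.
Defense peremptories used: #24, #23, #13, #20 — 4 (for-cause on #24, #20, #19, #17, #10 don't count).
Remaining: (5 − 4) + (8 − 4) = 5.

5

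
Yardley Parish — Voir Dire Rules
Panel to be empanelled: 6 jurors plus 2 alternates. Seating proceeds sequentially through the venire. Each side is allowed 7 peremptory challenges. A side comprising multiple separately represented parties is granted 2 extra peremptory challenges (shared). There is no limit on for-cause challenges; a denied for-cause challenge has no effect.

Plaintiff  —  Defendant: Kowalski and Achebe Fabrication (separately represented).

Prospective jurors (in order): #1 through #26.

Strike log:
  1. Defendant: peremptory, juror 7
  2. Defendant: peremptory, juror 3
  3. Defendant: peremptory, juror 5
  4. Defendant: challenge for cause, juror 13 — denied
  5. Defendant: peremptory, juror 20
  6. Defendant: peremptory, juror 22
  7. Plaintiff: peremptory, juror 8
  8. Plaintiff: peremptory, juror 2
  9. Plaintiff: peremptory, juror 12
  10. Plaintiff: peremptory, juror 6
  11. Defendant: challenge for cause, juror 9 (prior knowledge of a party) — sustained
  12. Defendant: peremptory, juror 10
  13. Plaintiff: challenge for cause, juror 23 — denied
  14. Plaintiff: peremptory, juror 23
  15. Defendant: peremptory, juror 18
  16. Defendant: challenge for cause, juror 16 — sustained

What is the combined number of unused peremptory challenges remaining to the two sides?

Plaintiff allotment: 7. Defendant allotment: 7 base + 2 multi-party = 9.
Plaintiff peremptories used: #8, #2, #12, #6, #23 — 5 (the for-cause on #23 doesn't count).
Defendant peremptories used: #7, #3, #5, #20, #22, #10, #18 — 7 (for-cause on #13, #9, #16 don't count).
Remaining: (7 − 5) + (9 − 7) = 4.

4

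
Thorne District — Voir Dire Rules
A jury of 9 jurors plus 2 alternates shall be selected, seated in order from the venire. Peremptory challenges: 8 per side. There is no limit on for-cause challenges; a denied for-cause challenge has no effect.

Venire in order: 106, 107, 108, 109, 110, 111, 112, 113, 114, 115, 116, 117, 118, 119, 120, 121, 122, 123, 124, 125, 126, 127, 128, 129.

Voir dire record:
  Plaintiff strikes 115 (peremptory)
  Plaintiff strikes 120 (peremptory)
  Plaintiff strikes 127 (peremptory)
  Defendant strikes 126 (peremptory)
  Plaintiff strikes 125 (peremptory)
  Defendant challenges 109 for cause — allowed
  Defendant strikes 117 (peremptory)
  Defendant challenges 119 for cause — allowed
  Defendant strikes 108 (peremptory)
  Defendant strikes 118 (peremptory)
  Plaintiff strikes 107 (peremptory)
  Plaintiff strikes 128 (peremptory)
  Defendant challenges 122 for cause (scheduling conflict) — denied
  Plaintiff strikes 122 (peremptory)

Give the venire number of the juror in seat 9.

123

Removed: #107, #108, #109, #115, #117, #118, #119, #120, #122, #125, #126, #127, #128.
Seating in order: seats 1–9 → #106, #110, #111, #112, #113, #114, #116, #121, #123; alternates → #124, #129.
So seat 9 is #123.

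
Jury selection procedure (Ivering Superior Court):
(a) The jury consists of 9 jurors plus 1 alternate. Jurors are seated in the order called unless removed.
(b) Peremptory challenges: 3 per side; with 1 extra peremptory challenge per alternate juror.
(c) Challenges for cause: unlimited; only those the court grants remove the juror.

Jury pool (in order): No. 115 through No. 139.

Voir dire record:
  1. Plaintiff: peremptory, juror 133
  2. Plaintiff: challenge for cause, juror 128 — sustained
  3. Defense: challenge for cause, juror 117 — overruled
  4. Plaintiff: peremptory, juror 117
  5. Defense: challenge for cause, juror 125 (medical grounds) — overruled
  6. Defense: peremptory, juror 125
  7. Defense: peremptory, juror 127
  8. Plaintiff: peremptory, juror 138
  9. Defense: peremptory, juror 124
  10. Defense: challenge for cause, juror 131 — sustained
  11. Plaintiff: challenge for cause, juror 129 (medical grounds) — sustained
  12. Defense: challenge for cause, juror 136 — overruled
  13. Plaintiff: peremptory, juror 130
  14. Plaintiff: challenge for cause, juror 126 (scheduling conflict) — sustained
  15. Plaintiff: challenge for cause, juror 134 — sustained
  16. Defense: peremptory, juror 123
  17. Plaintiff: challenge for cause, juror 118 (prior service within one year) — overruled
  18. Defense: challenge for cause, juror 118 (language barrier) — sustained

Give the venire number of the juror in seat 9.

136

Removed: #117, #118, #123, #124, #125, #126, #127, #128, #129, #130, #131, #133, #134, #138. (#136 stays — for-cause denied.)
Filling seats in venire order through position 9: #115, #116, #119, #120, #121, #122, #132, #135, #136.
So seat 9 is #136.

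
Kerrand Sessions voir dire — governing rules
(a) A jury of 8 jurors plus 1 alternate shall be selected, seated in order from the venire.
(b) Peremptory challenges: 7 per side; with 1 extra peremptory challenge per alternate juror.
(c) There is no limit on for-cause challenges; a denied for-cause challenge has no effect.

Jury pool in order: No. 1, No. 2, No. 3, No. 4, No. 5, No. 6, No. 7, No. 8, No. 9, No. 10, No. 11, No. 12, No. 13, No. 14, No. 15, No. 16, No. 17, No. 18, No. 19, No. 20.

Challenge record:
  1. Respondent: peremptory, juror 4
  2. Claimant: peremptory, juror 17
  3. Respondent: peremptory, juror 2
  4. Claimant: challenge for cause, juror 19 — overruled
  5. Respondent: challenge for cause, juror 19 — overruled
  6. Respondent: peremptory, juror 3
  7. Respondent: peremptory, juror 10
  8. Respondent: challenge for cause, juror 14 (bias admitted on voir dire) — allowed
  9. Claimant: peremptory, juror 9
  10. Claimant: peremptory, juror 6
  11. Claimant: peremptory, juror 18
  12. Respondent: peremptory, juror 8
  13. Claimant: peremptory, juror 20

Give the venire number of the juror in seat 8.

Removed: #2, #3, #4, #6, #8, #9, #10, #14, #17, #18, #20. (#19 stays — for-cause denied.)
Filling seats in venire order through position 8: #1, #5, #7, #11, #12, #13, #15, #16.
So seat 8 is #16.

16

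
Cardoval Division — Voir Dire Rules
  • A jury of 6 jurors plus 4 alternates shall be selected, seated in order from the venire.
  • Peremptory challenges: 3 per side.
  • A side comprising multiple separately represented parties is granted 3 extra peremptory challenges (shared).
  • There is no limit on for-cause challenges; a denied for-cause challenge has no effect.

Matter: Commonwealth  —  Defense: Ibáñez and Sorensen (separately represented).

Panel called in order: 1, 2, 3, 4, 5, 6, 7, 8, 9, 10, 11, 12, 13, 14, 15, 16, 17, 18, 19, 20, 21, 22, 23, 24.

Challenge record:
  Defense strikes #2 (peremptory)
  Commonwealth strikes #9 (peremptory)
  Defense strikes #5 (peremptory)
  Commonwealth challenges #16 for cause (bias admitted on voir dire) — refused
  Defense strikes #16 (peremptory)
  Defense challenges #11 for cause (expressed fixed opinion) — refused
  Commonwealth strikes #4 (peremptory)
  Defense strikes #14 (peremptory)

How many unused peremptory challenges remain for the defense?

2

Defense allotment: 3 base + 3 multi-party = 6.
Defense peremptories used: #2, #5, #16, #14 — 4 (the for-cause on #11 doesn't count).
Remaining: 6 − 4 = 2.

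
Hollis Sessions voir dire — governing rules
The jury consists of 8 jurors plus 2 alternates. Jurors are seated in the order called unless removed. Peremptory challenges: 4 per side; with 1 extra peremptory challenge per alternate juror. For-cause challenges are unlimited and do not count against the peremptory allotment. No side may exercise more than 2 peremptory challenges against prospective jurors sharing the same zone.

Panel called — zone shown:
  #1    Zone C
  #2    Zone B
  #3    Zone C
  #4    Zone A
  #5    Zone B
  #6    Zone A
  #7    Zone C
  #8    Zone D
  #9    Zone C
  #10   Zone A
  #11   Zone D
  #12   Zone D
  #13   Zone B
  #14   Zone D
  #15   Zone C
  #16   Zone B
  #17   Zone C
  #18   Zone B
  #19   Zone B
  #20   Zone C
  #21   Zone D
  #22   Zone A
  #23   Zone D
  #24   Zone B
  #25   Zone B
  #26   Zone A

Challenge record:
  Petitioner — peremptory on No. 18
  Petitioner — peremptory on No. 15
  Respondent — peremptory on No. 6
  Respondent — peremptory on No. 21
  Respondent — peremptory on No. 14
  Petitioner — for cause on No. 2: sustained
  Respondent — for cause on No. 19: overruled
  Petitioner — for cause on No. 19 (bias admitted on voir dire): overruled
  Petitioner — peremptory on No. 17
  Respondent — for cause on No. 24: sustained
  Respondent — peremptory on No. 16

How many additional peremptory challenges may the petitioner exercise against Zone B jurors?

Petitioner peremptories so far: #18, #15, #17 — 3 of 6 used, 3 left overall.
Against Zone B: #18 — 1 used; per-zone cap 2 leaves 1.
Binding limit: min(3, 1) = 1.

1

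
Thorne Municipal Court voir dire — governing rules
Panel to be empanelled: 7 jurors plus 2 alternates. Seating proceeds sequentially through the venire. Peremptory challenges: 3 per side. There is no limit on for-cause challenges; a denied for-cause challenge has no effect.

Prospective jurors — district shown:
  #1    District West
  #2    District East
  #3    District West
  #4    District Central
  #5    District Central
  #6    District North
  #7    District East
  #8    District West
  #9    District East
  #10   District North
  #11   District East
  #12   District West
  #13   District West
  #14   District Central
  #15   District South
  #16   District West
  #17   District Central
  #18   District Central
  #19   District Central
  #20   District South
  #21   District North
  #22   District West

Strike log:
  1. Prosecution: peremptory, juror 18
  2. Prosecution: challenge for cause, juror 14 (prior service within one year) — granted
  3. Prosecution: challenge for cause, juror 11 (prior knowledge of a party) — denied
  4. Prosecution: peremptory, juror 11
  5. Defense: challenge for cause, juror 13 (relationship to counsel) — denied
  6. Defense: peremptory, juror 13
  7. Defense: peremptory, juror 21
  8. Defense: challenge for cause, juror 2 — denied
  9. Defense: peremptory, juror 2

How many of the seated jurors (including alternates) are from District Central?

Removed: #2, #11, #13, #14, #18, #21.
Seated (9 incl. alternates): #1, #3, #4, #5, #6, #7, #8, #9, #10.
Of those, in District Central: #4, #5 → 2.

2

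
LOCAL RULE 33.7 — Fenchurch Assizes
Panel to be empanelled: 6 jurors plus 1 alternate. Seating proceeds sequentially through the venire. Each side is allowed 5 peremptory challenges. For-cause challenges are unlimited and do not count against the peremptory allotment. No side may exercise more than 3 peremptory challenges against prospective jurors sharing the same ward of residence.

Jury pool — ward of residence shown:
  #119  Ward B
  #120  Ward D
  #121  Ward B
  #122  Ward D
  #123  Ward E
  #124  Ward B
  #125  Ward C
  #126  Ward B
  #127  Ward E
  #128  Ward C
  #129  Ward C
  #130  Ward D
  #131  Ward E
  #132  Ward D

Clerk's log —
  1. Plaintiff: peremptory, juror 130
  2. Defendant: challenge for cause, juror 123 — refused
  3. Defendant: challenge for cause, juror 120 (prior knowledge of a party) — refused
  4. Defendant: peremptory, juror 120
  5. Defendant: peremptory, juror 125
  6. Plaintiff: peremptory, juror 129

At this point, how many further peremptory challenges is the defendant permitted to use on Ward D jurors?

2

Defendant peremptories so far: #120, #125 — 2 of 5 used, 3 left overall.
Against Ward D: #120 — 1 used; per-ward cap 3 leaves 2.
Binding limit: min(3, 2) = 2.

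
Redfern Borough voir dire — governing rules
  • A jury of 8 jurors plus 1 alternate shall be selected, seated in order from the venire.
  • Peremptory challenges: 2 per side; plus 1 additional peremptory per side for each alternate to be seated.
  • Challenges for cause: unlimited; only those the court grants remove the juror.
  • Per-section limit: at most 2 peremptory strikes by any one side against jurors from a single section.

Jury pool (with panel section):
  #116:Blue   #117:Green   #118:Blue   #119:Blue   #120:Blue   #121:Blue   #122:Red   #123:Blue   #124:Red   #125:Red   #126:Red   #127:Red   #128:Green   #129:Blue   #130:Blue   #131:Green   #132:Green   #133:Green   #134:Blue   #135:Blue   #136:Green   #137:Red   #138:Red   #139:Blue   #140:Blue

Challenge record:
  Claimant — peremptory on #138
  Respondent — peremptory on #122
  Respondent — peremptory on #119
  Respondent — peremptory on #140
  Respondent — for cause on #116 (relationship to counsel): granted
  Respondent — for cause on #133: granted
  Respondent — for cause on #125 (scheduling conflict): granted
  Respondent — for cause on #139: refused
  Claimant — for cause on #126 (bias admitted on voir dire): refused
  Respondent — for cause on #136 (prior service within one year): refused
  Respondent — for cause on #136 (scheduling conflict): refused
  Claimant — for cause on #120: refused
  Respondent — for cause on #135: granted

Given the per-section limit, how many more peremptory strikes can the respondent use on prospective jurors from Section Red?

Respondent peremptories so far: #122, #119, #140 — 3 of 3 used, 0 left overall.
Against Section Red: #122 — 1 used; per-section cap 2 leaves 1.
Binding limit: min(0, 1) = 0.

0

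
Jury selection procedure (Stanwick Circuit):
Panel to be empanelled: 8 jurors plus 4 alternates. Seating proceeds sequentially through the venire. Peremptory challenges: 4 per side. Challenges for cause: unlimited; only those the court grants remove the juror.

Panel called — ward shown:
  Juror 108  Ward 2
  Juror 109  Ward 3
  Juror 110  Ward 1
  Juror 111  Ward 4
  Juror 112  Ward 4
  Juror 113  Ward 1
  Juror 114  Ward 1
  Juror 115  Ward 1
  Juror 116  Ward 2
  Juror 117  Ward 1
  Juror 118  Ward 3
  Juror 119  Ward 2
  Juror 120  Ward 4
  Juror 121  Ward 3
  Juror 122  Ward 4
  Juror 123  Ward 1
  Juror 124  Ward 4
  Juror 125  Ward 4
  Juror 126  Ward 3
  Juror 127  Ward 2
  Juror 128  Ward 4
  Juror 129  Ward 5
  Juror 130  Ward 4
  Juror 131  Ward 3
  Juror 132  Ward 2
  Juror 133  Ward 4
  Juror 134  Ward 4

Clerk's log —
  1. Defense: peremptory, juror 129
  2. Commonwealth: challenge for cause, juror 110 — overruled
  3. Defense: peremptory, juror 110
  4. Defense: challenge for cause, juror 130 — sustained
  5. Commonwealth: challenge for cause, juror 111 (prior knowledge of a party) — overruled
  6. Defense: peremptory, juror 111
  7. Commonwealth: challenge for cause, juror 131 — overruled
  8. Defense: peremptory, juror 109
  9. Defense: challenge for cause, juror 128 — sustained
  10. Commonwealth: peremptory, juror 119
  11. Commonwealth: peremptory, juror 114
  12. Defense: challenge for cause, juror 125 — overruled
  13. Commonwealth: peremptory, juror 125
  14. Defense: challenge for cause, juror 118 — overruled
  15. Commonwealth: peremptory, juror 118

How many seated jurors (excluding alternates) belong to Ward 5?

0

Removed: #109, #110, #111, #114, #118, #119, #125, #128, #129, #130.
Seated jurors 1–8: #108, #112, #113, #115, #116, #117, #120, #121 (alternates #122, #123, #124, #126 not counted).
None of those are in Ward 5 → 0.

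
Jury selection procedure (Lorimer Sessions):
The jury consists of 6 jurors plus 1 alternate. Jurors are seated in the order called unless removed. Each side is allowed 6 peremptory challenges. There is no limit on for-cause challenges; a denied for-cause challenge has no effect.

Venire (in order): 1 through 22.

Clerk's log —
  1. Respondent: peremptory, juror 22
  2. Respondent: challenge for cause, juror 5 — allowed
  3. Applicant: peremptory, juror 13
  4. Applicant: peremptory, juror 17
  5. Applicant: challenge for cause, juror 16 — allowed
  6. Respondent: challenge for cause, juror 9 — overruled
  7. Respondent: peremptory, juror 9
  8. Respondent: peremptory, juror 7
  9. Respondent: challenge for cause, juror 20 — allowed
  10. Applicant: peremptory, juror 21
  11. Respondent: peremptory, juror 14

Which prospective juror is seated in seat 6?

8

Removed: #5, #7, #9, #13, #14, #16, #17, #20, #21, #22.
Seating in order: seats 1–6 → #1, #2, #3, #4, #6, #8; alternates → #10.
So seat 6 is #8.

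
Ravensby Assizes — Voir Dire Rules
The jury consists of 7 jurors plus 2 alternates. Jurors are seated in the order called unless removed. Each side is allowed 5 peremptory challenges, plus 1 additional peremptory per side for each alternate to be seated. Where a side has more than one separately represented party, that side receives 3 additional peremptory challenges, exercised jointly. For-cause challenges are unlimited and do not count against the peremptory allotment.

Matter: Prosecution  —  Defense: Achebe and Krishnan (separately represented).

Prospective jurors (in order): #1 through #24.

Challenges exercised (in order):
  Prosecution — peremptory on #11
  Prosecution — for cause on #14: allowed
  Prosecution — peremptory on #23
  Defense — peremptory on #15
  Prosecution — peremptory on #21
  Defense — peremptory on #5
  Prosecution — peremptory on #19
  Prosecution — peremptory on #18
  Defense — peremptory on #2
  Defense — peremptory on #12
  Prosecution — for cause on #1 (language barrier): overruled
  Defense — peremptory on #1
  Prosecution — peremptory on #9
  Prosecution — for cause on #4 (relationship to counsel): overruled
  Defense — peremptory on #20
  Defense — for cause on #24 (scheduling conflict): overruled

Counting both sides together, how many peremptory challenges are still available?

5

Prosecution allotment: 5 base + 1 × 2 alternates = 7. Defense allotment: 5 base + 1 × 2 alternates + 3 multi-party = 10.
Prosecution peremptories used: #11, #23, #21, #19, #18, #9 — 6 (for-cause on #14, #1, #4 don't count).
Defense peremptories used: #15, #5, #2, #12, #1, #20 — 6 (the for-cause on #24 doesn't count).
Remaining: (7 − 6) + (10 − 6) = 5.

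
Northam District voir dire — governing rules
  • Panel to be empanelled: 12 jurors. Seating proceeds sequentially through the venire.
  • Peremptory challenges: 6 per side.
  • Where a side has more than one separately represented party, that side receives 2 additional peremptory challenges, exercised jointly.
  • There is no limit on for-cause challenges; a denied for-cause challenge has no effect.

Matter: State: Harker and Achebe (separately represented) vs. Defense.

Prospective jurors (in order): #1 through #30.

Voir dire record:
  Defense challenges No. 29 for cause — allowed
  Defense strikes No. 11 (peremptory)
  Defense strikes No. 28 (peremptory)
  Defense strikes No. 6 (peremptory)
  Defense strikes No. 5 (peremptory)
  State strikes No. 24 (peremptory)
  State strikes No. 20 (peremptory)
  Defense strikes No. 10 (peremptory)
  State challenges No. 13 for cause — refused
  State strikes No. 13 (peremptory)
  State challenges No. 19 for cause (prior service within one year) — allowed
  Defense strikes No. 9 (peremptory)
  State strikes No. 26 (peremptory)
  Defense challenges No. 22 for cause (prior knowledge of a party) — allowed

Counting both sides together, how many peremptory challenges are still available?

4

State allotment: 6 base + 2 multi-party = 8. Defense allotment: 6.
State peremptories used: #24, #20, #13, #26 — 4 (for-cause on #13, #19 don't count).
Defense peremptories used: #11, #28, #6, #5, #10, #9 — 6 (for-cause on #29, #22 don't count).
Remaining: (8 − 4) + (6 − 6) = 4.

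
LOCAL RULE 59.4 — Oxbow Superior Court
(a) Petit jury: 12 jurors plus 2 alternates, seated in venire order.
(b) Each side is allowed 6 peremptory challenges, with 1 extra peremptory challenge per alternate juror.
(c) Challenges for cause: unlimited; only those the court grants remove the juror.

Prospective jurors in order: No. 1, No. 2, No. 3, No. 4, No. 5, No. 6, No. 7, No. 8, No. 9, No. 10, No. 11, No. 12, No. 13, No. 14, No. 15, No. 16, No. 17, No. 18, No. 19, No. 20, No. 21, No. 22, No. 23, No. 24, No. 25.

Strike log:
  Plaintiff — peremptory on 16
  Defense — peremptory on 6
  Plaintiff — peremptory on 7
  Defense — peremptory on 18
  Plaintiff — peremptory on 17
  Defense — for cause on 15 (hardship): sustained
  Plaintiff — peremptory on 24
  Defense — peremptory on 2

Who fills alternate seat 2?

21

Removed: #2, #6, #7, #15, #16, #17, #18, #24.
Seating in order: seats 1–12 → #1, #3, #4, #5, #8, #9, #10, #11, #12, #13, #14, #19; alternates → #20, #21.
So alternate 2 is #21.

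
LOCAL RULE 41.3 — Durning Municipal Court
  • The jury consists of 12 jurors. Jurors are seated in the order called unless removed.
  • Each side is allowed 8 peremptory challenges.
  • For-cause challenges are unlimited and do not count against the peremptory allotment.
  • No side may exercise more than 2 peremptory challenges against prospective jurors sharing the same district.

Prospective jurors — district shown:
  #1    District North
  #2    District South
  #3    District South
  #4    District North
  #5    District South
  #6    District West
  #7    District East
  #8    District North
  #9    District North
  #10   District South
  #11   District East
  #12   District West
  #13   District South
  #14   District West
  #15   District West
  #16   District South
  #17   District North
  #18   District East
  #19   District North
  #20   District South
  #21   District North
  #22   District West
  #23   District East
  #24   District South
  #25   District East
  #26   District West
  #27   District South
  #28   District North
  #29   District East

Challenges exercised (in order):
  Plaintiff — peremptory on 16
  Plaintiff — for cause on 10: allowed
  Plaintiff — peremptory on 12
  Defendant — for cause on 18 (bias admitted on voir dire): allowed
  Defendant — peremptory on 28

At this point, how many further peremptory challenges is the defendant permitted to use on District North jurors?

Defendant peremptories so far: #28 — 1 of 8 used, 7 left overall.
Against District North: #28 — 1 used; per-district cap 2 leaves 1.
Binding limit: min(7, 1) = 1.

1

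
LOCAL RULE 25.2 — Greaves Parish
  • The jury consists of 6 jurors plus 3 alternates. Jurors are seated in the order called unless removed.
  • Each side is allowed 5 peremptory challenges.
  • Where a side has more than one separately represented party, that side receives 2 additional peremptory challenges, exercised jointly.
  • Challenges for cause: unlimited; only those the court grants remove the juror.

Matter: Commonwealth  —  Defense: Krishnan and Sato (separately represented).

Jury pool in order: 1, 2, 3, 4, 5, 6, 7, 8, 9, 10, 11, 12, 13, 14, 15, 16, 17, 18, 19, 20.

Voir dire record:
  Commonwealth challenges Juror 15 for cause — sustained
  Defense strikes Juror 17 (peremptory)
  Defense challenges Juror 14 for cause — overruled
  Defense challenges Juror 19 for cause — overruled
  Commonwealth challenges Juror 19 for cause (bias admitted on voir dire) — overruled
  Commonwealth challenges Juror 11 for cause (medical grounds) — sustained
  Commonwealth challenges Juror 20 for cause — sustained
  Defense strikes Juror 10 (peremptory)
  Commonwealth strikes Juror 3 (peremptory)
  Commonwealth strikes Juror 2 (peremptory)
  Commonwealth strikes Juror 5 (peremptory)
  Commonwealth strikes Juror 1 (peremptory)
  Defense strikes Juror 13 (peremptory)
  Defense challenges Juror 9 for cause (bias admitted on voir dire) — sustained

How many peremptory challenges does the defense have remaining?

4

Defense allotment: 5 base + 2 multi-party = 7.
Defense peremptories used: #17, #10, #13 — 3 (for-cause on #14, #19, #9 don't count).
Remaining: 7 − 3 = 4.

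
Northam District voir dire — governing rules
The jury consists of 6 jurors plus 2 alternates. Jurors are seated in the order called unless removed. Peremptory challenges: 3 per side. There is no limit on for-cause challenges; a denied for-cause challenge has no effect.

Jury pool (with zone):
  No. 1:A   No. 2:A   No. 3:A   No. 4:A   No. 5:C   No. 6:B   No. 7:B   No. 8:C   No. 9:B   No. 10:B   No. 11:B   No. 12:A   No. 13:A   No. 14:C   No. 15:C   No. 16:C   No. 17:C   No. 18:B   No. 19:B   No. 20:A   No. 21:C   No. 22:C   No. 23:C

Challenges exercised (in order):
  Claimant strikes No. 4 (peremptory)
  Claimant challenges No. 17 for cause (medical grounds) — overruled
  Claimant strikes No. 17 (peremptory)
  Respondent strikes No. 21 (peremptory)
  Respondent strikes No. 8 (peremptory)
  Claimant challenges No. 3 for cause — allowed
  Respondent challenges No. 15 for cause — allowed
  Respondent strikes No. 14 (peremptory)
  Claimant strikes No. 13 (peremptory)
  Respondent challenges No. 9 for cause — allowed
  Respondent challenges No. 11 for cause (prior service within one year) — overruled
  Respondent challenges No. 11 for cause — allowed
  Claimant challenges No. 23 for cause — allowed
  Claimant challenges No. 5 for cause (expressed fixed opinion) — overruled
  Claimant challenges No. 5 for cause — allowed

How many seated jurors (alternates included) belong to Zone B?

4

Removed: #3, #4, #5, #8, #9, #11, #13, #14, #15, #17, #21, #23.
Seated (8 incl. alternates): #1, #2, #6, #7, #10, #12, #16, #18.
Of those, in Zone B: #6, #7, #10, #18 → 4.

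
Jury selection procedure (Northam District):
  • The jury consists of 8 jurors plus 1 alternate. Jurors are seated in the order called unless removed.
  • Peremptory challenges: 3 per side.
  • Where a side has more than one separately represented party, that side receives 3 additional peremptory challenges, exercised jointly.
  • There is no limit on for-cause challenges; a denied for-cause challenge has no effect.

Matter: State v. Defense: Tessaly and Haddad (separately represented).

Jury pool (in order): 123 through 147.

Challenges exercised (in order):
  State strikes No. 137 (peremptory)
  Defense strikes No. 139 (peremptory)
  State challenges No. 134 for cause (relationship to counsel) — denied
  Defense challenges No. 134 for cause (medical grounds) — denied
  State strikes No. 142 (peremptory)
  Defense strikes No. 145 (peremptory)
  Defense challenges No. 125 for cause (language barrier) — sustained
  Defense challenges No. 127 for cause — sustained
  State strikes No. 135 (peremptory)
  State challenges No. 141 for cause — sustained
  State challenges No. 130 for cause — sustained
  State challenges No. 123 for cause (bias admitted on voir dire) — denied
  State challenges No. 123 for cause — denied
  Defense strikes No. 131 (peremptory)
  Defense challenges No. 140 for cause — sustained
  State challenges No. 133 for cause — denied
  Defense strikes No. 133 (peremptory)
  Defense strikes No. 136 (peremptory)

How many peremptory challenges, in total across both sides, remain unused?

1

State allotment: 3. Defense allotment: 3 base + 3 multi-party = 6.
State peremptories used: #137, #142, #135 — 3 (for-cause on #134, #141, #130, #123, #123, #133 don't count).
Defense peremptories used: #139, #145, #131, #133, #136 — 5 (for-cause on #134, #125, #127, #140 don't count).
Remaining: (3 − 3) + (6 − 5) = 1.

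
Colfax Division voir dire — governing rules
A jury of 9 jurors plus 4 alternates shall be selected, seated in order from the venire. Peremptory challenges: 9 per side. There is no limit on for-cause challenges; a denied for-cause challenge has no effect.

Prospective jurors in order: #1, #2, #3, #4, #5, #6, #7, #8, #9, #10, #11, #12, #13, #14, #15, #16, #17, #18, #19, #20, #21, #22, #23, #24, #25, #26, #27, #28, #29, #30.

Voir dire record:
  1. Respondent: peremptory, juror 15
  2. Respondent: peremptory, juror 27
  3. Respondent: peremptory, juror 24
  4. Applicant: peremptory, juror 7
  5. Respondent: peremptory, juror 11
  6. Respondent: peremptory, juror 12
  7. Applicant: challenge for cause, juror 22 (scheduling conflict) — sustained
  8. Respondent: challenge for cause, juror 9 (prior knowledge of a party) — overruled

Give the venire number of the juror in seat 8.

Removed: #7, #11, #12, #15, #22, #24, #27. (#9 stays — for-cause denied.)
Seating in order: seats 1–9 → #1, #2, #3, #4, #5, #6, #8, #9, #10; alternates → #13, #14, #16, #17.
So seat 8 is #9.

9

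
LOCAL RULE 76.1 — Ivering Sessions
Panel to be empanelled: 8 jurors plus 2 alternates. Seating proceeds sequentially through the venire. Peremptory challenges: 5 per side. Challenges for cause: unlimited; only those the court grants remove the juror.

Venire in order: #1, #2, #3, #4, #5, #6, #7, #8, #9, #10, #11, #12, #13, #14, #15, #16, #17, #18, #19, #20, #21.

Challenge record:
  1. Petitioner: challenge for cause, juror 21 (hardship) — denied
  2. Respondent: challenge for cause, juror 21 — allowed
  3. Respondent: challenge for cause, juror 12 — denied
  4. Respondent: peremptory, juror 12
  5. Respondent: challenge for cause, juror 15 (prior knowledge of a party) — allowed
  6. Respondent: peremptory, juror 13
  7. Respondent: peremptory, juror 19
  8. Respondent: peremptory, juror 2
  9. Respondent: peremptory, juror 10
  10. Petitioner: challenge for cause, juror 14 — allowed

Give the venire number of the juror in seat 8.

Removed: #2, #10, #12, #13, #14, #15, #19, #21.
Seating in order: seats 1–8 → #1, #3, #4, #5, #6, #7, #8, #9; alternates → #11, #16.
So seat 8 is #9.

9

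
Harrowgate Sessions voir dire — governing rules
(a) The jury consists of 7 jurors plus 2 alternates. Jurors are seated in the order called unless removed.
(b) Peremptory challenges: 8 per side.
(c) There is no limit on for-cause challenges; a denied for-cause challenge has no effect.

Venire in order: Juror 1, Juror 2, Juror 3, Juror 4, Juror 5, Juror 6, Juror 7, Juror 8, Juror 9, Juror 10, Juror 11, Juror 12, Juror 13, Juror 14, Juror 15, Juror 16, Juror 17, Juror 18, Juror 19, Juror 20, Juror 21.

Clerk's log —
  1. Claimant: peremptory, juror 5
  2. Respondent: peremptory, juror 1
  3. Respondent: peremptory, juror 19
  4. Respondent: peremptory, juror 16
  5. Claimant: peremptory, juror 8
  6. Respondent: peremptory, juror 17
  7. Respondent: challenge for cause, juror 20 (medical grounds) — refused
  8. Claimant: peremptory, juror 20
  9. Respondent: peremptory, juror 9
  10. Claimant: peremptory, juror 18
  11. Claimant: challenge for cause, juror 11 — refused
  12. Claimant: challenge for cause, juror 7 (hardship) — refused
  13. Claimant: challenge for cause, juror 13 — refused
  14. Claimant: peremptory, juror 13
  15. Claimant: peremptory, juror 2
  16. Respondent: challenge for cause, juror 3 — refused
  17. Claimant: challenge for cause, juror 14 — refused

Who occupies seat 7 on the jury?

Removed: #1, #2, #5, #8, #9, #13, #16, #17, #18, #19, #20. (#3, #7, #11, #14 stay — for-cause denied.)
Seating in order: seats 1–7 → #3, #4, #6, #7, #10, #11, #12; alternates → #14, #15.
So seat 7 is #12.

12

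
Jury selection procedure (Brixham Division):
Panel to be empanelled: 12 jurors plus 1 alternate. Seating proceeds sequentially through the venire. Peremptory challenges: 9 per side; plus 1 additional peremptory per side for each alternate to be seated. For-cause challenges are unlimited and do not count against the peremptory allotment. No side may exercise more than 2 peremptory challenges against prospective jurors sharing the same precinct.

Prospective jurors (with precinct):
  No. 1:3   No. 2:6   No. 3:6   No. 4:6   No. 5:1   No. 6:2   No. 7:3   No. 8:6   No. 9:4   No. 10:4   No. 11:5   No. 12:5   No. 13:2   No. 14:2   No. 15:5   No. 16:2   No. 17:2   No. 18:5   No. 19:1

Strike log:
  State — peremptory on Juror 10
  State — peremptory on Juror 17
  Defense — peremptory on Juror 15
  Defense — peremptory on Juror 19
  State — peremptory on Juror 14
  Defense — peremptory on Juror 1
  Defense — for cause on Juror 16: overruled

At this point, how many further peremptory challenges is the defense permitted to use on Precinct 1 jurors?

1

Defense peremptories so far: #15, #19, #1 — 3 of 10 used, 7 left overall.
Against Precinct 1: #19 — 1 used; per-precinct cap 2 leaves 1.
Binding limit: min(7, 1) = 1.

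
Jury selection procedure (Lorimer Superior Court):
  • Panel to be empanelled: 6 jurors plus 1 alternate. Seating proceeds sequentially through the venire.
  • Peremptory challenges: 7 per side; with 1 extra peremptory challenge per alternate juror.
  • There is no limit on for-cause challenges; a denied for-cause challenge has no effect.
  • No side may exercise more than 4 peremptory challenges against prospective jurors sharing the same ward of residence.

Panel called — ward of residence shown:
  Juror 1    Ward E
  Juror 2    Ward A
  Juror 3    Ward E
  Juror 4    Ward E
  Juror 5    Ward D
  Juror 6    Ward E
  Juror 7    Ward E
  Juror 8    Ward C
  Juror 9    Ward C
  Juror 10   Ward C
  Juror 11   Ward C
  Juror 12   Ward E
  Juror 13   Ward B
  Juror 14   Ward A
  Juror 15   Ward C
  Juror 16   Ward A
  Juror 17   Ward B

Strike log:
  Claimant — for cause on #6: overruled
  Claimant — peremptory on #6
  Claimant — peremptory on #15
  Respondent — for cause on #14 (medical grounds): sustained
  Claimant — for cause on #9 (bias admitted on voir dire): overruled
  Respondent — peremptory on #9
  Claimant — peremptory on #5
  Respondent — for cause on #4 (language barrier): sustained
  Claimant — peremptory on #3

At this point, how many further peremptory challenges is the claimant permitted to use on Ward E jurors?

Claimant peremptories so far: #6, #15, #5, #3 — 4 of 8 used, 4 left overall.
Against Ward E: #6, #3 — 2 used; per-ward cap 4 leaves 2.
Binding limit: min(4, 2) = 2.

2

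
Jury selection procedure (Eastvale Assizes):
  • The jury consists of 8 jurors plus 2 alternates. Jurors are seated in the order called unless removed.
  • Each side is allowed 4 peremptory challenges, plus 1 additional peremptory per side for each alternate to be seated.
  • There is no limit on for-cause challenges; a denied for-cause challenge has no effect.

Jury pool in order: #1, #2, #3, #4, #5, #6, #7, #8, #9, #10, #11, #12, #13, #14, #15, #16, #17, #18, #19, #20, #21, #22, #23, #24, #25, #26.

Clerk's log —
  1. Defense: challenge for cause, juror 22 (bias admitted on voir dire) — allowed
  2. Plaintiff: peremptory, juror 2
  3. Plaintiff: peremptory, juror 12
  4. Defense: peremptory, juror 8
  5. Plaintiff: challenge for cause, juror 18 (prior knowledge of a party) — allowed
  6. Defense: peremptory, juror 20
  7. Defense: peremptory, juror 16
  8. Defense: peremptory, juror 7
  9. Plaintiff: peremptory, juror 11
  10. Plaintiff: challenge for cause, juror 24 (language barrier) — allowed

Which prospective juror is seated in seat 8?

13

Removed: #2, #7, #8, #11, #12, #16, #18, #20, #22, #24.
Seating in order: seats 1–8 → #1, #3, #4, #5, #6, #9, #10, #13; alternates → #14, #15.
So seat 8 is #13.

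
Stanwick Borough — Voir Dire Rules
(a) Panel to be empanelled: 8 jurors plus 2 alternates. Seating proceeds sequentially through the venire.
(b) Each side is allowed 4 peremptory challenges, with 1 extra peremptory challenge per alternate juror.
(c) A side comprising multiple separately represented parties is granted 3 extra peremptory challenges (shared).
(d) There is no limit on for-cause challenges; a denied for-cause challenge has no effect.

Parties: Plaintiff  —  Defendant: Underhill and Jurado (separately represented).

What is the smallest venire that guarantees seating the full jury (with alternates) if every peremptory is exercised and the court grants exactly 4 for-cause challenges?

29

Seats to fill: 8 + 2 alternates = 10.
Peremptories — Plaintiff: 4 + 1×2 = 6; Defendant: 4 + 1×2 + 3 = 9; total 15.
For-cause removals: 4.
Minimum venire: 10 + 15 + 4 = 29.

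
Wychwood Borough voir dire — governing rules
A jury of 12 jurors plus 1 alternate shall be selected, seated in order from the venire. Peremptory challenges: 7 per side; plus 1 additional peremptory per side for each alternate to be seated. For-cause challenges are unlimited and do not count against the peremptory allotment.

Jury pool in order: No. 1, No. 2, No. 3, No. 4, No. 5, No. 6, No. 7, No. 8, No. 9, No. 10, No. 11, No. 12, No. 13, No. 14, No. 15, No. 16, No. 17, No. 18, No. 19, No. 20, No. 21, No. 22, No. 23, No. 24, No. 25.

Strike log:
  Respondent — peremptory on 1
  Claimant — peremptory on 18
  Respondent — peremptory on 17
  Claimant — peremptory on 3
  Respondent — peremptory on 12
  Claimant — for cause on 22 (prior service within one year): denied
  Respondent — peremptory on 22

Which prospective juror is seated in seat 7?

Removed: #1, #3, #12, #17, #18, #22.
Seating in order: seats 1–12 → #2, #4, #5, #6, #7, #8, #9, #10, #11, #13, #14, #15; alternates → #16.
So seat 7 is #9.

9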